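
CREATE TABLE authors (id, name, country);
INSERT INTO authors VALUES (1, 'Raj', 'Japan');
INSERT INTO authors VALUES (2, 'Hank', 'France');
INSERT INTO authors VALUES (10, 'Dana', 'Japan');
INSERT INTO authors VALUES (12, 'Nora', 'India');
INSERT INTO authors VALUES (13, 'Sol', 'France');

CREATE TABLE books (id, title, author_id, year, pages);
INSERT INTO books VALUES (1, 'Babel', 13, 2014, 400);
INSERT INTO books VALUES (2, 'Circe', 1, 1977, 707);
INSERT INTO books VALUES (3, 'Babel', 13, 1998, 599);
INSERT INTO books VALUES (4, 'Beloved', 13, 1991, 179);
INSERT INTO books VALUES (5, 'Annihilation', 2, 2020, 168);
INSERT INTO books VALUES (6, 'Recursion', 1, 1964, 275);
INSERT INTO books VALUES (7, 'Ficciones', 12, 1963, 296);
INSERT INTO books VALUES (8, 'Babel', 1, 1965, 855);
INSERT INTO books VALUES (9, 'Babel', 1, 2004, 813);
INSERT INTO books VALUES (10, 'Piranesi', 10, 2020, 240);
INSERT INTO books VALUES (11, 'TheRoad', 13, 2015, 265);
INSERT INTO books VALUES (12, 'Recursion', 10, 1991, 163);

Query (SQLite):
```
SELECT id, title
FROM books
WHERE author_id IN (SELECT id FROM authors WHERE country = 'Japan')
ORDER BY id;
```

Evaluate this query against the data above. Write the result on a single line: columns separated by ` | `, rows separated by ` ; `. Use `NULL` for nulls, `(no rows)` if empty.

2 | Circe ; 6 | Recursion ; 8 | Babel ; 9 | Babel ; 10 | Piranesi ; 12 | Recursion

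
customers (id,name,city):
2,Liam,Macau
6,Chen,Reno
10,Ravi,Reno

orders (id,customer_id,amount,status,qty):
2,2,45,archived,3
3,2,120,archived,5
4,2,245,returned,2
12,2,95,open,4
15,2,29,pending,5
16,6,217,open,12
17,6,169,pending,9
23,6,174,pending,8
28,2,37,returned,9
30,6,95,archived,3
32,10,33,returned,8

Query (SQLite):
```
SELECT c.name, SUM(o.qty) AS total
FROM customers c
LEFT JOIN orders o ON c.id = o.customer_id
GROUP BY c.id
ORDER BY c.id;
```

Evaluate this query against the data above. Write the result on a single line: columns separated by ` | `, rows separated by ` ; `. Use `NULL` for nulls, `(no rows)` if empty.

Liam | 28 ; Chen | 32 ; Ravi | 8

LEFT JOIN keeps every customers row; unmatched ones get NULL for orders columns.
Group by customers.id and compute SUM(o.qty). SUM over an all-NULL group is NULL.
  2: ids {2, 3, 4, 12, 15, 28} → SUM(o.qty)=28
  6: ids {16, 17, 23, 30} → SUM(o.qty)=32
  10: ids {32} → SUM(o.qty)=8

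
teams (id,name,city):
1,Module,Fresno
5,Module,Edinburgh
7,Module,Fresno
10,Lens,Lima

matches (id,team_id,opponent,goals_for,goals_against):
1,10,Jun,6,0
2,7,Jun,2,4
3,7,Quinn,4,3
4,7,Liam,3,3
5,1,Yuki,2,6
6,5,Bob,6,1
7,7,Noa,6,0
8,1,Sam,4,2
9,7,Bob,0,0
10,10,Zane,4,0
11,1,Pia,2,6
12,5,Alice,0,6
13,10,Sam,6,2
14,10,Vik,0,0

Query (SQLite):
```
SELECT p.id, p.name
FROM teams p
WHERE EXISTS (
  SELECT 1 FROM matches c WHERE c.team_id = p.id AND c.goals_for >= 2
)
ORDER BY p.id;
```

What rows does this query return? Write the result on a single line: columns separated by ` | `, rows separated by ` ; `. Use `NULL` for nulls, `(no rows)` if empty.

1 | Module ; 5 | Module ; 7 | Module ; 10 | Lens

For each teams row, check whether any matches with matching team_id has goals_for >= 2.
Keep rows where that is true.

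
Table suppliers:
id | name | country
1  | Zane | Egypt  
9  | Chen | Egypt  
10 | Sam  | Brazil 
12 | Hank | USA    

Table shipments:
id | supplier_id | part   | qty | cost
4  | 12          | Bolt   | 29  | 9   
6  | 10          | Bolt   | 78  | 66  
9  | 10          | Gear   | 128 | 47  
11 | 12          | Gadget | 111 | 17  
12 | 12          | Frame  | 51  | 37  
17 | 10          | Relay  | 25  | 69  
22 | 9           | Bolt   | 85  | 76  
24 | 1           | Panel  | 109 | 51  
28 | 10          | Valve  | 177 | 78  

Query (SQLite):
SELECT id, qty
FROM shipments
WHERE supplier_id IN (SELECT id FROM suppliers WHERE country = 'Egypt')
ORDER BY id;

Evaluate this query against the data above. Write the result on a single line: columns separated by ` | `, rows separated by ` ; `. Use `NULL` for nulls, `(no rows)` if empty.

22 | 85 ; 24 | 109

Inner query: suppliers.id where country = 'Egypt'.
Outer: keep shipments rows whose supplier_id is in that set.
Inner query → {1, 9}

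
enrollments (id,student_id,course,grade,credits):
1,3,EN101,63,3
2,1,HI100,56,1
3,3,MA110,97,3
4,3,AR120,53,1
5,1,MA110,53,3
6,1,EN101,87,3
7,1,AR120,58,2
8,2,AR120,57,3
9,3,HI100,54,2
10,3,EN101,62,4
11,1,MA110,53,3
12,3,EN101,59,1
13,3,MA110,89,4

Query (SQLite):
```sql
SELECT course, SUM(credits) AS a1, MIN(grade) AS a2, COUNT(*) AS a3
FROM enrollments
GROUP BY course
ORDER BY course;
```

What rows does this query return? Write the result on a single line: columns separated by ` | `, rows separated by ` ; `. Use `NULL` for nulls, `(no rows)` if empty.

AR120 | 6 | 53 | 3 ; EN101 | 11 | 59 | 4 ; HI100 | 3 | 54 | 2 ; MA110 | 13 | 53 | 4

Group enrollments by course.
Per group compute: SUM(credits), MIN(grade), COUNT(*).
  AR120: ids {4, 7, 8} → SUM(credits)=6, MIN(grade)=53, COUNT(*)=3
  EN101: ids {1, 6, 10, 12} → SUM(credits)=11, MIN(grade)=59, COUNT(*)=4
  HI100: ids {2, 9} → SUM(credits)=3, MIN(grade)=54, COUNT(*)=2
  MA110: ids {3, 5, 11, 13} → SUM(credits)=13, MIN(grade)=53, COUNT(*)=4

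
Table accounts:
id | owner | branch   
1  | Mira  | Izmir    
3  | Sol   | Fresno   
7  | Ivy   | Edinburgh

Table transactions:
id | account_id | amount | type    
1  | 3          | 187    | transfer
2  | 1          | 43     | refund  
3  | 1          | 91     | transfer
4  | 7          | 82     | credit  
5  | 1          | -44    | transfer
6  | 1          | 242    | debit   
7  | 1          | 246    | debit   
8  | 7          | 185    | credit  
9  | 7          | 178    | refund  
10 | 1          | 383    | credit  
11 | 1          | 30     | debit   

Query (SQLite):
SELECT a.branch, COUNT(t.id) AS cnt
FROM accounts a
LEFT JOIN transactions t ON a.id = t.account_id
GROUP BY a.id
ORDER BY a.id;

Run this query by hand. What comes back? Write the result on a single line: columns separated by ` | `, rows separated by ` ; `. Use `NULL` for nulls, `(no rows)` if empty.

LEFT JOIN keeps every accounts row; unmatched ones get NULL for transactions columns.
Group by accounts.id and compute COUNT(t.id). COUNT(col) of an all-NULL group is 0.
  1: ids {2, 3, 5, 6, 7, 10, 11} → COUNT(t.id)=7
  3: ids {1} → COUNT(t.id)=1
  7: ids {4, 8, 9} → COUNT(t.id)=3

Izmir | 7 ; Fresno | 1 ; Edinburgh | 3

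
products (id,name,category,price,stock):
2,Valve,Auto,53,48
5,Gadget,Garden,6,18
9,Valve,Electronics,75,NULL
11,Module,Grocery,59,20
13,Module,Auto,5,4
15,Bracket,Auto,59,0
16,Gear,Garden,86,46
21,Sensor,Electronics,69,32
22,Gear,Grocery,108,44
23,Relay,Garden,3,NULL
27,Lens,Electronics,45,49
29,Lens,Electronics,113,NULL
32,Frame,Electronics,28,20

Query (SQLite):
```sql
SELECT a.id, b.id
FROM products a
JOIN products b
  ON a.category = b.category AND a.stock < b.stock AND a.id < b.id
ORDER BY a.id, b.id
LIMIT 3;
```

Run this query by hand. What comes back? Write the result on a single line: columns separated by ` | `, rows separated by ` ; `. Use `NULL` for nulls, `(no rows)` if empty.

5 | 16 ; 11 | 22 ; 21 | 27

Pairs (a,b) with same category, a.stock < b.stock, a.id < b.id.
category groups: Auto:{2,13,15} Electronics:{9,21,27,29,32} Garden:{5,16,23} Grocery:{11,22}
Ordered by (a.id, b.id); first 3.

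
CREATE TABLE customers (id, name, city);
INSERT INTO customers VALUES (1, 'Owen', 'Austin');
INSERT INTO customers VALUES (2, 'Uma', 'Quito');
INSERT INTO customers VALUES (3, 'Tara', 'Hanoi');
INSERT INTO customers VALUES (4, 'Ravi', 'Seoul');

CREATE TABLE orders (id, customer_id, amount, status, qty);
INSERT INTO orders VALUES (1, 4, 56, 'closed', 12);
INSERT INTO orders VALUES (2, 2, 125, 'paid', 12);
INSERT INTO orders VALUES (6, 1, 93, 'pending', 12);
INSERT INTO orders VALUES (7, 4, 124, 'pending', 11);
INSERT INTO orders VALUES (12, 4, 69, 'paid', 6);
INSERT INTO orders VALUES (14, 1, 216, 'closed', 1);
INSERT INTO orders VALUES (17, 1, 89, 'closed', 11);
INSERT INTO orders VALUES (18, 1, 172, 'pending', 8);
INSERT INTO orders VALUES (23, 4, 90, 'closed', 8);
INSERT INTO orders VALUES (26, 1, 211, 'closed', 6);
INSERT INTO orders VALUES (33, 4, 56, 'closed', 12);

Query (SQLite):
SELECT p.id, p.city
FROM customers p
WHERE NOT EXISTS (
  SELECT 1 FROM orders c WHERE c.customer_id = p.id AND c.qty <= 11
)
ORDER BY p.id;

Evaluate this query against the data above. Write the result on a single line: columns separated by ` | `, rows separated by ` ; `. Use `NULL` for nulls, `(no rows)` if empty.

2 | Quito ; 3 | Hanoi

For each customers row, check whether any orders with matching customer_id has qty <= 11.
Keep rows where that is false.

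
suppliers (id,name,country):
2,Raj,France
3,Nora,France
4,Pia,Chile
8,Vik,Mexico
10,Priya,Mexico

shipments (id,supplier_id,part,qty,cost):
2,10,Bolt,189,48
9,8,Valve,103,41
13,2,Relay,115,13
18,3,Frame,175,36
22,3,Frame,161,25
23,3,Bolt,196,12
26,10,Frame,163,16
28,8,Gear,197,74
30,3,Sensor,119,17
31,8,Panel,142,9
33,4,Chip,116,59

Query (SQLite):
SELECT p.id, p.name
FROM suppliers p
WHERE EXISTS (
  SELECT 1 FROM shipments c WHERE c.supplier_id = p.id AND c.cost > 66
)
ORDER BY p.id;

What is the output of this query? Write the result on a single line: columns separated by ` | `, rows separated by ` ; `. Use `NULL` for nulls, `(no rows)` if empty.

8 | Vik

For each suppliers row, check whether any shipments with matching supplier_id has cost > 66.
Keep rows where that is true.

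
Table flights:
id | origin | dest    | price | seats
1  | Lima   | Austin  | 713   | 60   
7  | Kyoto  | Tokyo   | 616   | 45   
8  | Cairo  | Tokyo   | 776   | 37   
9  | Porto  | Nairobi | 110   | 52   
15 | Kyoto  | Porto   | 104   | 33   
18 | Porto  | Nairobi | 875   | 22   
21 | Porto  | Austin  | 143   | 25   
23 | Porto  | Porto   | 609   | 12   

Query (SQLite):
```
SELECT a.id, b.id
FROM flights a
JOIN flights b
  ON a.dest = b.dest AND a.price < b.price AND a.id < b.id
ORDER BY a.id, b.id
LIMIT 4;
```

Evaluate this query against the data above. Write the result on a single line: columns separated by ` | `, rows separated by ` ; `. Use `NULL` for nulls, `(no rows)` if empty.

7 | 8 ; 9 | 18 ; 15 | 23

Pairs (a,b) with same dest, a.price < b.price, a.id < b.id.
dest groups: Austin:{1,21} Nairobi:{9,18} Porto:{15,23} Tokyo:{7,8}
Ordered by (a.id, b.id); first 4.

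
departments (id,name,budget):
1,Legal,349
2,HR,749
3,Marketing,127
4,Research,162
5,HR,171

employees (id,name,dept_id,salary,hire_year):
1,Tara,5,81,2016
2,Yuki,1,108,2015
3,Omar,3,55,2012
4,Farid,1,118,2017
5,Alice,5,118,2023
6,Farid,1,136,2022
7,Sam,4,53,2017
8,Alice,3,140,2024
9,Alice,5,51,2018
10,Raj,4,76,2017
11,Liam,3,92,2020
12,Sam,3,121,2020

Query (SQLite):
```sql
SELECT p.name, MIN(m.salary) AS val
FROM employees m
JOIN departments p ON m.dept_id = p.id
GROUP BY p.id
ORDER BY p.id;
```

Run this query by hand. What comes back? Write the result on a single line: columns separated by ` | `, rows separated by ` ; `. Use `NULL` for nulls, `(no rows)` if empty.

Join each employees row to its departments via dept_id.
Group joined rows by departments.id; compute MIN(m.salary) per group.
  1: ids {2, 4, 6} → MIN(m.salary)=108
  3: ids {3, 8, 11, 12} → MIN(m.salary)=55
  4: ids {7, 10} → MIN(m.salary)=53
  5: ids {1, 5, 9} → MIN(m.salary)=51

Legal | 108 ; Marketing | 55 ; Research | 53 ; HR | 51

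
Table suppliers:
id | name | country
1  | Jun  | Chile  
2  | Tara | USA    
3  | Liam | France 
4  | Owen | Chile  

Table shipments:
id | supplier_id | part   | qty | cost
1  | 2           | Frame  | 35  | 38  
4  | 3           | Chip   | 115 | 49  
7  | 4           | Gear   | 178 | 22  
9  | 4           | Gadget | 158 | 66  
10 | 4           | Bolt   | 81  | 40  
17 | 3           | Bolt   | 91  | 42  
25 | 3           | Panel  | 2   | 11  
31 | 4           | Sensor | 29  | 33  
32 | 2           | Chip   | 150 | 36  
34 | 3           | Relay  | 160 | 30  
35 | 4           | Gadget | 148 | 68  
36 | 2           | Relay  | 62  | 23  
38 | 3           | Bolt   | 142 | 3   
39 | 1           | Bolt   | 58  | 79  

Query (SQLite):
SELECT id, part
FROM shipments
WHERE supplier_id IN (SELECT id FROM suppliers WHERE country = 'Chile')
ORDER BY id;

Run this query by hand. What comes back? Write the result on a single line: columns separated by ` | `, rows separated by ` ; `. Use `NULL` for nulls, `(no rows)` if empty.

7 | Gear ; 9 | Gadget ; 10 | Bolt ; 31 | Sensor ; 35 | Gadget ; 39 | Bolt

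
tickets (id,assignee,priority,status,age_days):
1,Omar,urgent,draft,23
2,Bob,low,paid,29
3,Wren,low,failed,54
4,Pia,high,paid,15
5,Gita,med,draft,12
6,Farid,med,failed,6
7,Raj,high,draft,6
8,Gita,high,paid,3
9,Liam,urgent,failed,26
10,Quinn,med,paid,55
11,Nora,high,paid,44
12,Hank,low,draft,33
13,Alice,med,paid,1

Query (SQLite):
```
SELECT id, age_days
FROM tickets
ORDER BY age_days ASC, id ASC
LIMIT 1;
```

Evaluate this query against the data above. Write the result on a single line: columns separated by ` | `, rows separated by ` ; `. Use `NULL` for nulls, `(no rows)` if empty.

13 | 1

Sort by age_days asc, tiebreak id asc: (1, id=13), (3, id=8), (6, id=6), (6, id=7) …. Take first 1.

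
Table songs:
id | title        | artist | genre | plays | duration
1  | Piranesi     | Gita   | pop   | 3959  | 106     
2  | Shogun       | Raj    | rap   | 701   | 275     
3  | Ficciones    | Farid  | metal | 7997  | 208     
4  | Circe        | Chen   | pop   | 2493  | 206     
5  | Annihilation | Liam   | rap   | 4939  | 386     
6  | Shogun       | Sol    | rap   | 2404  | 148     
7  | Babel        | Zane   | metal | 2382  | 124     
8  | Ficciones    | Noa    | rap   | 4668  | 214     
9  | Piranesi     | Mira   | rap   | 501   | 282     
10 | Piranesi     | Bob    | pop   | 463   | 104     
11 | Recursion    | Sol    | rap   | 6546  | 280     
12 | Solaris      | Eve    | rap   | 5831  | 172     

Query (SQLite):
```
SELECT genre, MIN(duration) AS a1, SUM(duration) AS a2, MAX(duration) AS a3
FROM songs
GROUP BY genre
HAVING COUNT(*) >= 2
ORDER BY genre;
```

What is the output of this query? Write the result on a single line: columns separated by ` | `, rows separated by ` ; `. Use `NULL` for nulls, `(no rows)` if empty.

Group songs by genre.
Per group compute: MIN(duration), SUM(duration), MAX(duration).
HAVING: drop groups with fewer than 2 rows.
  metal: ids {3, 7} → MIN(duration)=124, SUM(duration)=332, MAX(duration)=208
  pop: ids {1, 4, 10} → MIN(duration)=104, SUM(duration)=416, MAX(duration)=206
  rap: ids {2, 5, 6, 8, 9, 11, 12} → MIN(duration)=148, SUM(duration)=1757, MAX(duration)=386

metal | 124 | 332 | 208 ; pop | 104 | 416 | 206 ; rap | 148 | 1757 | 386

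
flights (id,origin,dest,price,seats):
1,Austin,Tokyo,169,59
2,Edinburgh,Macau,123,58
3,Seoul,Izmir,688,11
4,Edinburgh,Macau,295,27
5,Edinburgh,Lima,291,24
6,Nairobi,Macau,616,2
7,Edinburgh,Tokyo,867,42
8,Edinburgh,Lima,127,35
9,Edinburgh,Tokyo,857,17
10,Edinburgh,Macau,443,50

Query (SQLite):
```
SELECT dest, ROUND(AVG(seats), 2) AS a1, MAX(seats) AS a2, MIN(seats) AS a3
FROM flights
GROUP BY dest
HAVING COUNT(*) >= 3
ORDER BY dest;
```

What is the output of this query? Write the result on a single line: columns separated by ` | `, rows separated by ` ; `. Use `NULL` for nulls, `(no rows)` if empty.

Macau | 34.25 | 58 | 2 ; Tokyo | 39.33 | 59 | 17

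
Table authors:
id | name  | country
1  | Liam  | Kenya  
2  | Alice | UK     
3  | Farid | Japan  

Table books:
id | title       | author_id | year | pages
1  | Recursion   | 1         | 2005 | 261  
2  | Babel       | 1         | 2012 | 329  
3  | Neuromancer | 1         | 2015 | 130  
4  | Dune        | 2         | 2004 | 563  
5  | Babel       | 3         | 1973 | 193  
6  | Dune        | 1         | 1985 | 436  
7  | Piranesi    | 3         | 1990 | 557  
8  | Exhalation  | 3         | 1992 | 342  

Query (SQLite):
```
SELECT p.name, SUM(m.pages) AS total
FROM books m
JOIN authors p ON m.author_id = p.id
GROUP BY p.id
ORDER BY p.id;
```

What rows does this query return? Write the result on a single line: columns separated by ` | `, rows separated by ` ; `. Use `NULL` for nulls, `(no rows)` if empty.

Join each books row to its authors via author_id.
Group joined rows by authors.id; compute SUM(m.pages) per group.
  1: ids {1, 2, 3, 6} → SUM(m.pages)=1156
  2: ids {4} → SUM(m.pages)=563
  3: ids {5, 7, 8} → SUM(m.pages)=1092

Liam | 1156 ; Alice | 563 ; Farid | 1092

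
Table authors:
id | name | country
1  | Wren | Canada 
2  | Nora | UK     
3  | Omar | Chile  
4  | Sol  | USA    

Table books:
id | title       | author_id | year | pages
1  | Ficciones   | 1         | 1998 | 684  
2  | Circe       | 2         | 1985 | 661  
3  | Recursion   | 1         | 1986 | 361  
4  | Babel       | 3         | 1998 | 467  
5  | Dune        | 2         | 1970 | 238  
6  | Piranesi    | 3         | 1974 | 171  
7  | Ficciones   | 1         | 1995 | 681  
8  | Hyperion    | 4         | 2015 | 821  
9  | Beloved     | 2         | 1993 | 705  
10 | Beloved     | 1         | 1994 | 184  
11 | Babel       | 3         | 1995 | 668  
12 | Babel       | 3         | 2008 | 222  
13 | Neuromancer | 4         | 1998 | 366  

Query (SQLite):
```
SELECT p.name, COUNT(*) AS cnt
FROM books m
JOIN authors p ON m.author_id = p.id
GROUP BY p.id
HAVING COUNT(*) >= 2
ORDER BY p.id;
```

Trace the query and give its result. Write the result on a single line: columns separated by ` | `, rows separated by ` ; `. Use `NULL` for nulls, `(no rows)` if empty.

Wren | 4 ; Nora | 3 ; Omar | 4 ; Sol | 2

Join each books row to its authors via author_id.
Group joined rows by authors.id; compute COUNT(*) per group.
HAVING: keep groups with count ≥ 2.
  1: ids {1, 3, 7, 10} → COUNT(*)=4
  2: ids {2, 5, 9} → COUNT(*)=3
  3: ids {4, 6, 11, 12} → COUNT(*)=4
  4: ids {8, 13} → COUNT(*)=2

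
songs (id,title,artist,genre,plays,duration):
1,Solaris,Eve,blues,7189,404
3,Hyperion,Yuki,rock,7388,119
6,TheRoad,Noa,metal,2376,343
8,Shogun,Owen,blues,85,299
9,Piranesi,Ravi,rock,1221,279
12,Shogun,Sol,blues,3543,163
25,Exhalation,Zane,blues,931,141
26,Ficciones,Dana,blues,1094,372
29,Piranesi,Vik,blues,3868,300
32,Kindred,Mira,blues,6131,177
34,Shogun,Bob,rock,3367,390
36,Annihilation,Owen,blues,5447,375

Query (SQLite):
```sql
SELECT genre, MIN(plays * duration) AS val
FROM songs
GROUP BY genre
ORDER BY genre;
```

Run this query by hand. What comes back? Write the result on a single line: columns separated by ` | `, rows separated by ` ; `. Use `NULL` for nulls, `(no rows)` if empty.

blues | 25415 ; metal | 814968 ; rock | 340659

For each row compute plays * duration.
Group by genre; take MIN of the expression per group.
  blues: ids {1, 8, 12, 25, 26, 29, 32, 36} → MIN(plays * duration)=25415
  metal: ids {6} → MIN(plays * duration)=814968
  rock: ids {3, 9, 34} → MIN(plays * duration)=340659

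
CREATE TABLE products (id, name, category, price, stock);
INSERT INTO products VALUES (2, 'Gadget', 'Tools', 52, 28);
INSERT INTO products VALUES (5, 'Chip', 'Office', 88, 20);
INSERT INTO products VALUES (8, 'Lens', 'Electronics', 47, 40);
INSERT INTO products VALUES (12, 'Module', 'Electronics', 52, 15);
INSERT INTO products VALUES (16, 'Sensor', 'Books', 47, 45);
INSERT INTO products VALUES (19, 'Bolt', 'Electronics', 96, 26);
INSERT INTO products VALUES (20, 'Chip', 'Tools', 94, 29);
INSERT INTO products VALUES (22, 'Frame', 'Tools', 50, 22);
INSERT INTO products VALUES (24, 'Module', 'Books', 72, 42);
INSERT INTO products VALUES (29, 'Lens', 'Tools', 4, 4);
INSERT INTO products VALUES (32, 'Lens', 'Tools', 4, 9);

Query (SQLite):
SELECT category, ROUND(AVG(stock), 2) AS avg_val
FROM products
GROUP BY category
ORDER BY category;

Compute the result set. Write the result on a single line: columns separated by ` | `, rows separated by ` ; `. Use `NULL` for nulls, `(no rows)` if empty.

Partition products by category; compute ROUND(AVG(stock), 2) within each group.
  Books: ids {16, 24} → ROUND(AVG(stock), 2)=43.5
  Electronics: ids {8, 12, 19} → ROUND(AVG(stock), 2)=27
  Office: ids {5} → ROUND(AVG(stock), 2)=20
  Tools: ids {2, 20, 22, 29, 32} → ROUND(AVG(stock), 2)=18.4

Books | 43.5 ; Electronics | 27 ; Office | 20 ; Tools | 18.4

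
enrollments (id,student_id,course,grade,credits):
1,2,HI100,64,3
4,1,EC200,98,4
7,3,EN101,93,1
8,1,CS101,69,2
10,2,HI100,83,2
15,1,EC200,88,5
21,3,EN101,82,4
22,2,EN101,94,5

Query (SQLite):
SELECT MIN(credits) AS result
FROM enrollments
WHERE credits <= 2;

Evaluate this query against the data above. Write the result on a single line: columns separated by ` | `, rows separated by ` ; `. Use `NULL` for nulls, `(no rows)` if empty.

1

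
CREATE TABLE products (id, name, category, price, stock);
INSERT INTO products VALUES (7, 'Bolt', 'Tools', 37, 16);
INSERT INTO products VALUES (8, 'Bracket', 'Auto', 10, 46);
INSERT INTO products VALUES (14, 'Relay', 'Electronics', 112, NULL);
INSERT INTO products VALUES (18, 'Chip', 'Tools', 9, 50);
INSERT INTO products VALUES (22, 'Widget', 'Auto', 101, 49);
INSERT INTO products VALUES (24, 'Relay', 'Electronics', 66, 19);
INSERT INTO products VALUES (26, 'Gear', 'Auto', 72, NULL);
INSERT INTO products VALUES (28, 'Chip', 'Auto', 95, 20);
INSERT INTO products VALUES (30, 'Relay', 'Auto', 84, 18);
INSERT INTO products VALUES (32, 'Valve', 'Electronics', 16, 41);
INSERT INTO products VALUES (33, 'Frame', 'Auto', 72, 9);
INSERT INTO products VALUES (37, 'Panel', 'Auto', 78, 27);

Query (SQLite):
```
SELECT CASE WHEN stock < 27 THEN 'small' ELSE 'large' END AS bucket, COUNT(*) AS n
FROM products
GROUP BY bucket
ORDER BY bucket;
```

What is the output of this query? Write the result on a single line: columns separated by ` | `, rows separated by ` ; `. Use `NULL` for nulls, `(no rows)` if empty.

large | 7 ; small | 5

Bucket rows by stock < 27 → 'small' else 'large'; count each bucket.
NULL < 27 is unknown, so NULL stock falls into ELSE → 'large'.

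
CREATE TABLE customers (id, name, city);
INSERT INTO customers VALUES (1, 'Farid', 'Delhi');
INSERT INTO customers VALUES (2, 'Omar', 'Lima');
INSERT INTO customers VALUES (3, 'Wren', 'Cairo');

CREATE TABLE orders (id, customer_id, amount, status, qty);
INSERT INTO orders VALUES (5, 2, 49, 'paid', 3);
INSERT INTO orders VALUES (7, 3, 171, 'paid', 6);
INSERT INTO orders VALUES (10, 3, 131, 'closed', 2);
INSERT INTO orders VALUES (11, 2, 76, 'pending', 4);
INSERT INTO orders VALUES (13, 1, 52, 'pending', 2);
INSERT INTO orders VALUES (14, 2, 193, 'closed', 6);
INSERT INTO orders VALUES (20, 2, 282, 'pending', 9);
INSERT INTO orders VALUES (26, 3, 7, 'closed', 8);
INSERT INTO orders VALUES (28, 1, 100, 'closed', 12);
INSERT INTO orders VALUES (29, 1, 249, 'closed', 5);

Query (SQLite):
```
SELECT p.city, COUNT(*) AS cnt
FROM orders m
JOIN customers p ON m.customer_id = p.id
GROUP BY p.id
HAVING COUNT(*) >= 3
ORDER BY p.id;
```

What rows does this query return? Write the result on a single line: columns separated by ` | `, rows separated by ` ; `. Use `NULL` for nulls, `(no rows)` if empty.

Delhi | 3 ; Lima | 4 ; Cairo | 3

Join each orders row to its customers via customer_id.
Group joined rows by customers.id; compute COUNT(*) per group.
HAVING: keep groups with count ≥ 3.
  1: ids {13, 28, 29} → COUNT(*)=3
  2: ids {5, 11, 14, 20} → COUNT(*)=4
  3: ids {7, 10, 26} → COUNT(*)=3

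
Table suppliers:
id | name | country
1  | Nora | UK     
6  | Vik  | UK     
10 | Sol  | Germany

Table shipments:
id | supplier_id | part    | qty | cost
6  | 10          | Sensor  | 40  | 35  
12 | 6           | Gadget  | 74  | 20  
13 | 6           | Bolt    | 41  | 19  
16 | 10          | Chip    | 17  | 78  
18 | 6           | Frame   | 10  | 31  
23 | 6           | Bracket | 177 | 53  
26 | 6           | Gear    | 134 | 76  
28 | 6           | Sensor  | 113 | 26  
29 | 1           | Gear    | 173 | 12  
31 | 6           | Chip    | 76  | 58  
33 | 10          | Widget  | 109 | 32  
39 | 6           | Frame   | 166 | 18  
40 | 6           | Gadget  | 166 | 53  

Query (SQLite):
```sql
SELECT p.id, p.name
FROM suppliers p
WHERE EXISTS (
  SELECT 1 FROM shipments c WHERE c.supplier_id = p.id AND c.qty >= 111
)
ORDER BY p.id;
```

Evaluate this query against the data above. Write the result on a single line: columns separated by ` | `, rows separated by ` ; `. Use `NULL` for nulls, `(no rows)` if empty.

1 | Nora ; 6 | Vik

For each suppliers row, check whether any shipments with matching supplier_id has qty >= 111.
Keep rows where that is true.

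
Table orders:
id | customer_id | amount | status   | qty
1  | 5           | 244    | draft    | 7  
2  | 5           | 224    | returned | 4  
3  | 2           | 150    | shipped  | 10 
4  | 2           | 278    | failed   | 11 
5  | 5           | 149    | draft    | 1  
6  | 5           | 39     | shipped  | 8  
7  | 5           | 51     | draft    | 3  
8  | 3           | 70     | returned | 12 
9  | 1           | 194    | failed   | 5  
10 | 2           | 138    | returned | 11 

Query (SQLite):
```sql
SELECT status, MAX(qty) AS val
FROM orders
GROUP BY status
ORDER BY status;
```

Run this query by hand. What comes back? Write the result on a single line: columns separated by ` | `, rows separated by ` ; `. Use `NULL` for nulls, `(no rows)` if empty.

Partition orders by status; compute MAX(qty) within each group.
  draft: ids {1, 5, 7} → MAX(qty)=7
  failed: ids {4, 9} → MAX(qty)=11
  returned: ids {2, 8, 10} → MAX(qty)=12
  shipped: ids {3, 6} → MAX(qty)=10

draft | 7 ; failed | 11 ; returned | 12 ; shipped | 10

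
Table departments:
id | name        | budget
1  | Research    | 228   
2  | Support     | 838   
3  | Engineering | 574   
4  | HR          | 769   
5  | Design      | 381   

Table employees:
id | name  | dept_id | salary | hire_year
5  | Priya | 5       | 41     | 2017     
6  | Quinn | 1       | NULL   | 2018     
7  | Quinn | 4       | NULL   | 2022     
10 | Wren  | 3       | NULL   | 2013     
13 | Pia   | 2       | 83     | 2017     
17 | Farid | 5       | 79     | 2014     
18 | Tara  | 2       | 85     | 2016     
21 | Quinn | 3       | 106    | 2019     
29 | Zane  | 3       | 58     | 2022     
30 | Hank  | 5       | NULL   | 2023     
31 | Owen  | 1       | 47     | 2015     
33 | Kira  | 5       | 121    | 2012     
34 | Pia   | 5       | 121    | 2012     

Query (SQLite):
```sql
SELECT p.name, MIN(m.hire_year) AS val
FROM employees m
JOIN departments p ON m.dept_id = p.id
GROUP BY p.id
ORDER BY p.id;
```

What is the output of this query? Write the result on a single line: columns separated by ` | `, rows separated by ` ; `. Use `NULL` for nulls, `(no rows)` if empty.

Join each employees row to its departments via dept_id.
Group joined rows by departments.id; compute MIN(m.hire_year) per group.
  1: ids {6, 31} → MIN(m.hire_year)=2015
  2: ids {13, 18} → MIN(m.hire_year)=2016
  3: ids {10, 21, 29} → MIN(m.hire_year)=2013
  4: ids {7} → MIN(m.hire_year)=2022
  5: ids {5, 17, 30, 33, 34} → MIN(m.hire_year)=2012

Research | 2015 ; Support | 2016 ; Engineering | 2013 ; HR | 2022 ; Design | 2012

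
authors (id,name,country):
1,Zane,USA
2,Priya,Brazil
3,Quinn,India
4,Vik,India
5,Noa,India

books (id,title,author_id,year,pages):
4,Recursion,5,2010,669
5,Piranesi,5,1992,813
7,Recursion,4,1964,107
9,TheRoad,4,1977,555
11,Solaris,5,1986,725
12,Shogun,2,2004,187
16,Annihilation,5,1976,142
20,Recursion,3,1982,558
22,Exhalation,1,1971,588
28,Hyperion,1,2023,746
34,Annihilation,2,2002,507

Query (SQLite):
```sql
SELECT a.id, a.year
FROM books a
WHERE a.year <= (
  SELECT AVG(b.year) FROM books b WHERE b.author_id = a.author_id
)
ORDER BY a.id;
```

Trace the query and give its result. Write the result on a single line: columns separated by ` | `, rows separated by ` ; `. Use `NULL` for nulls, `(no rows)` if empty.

7 | 1964 ; 11 | 1986 ; 16 | 1976 ; 20 | 1982 ; 22 | 1971 ; 34 | 2002

For each books row a, compute AVG(year) over rows sharing a.author_id.
Keep row a if a.year <= that per-group AVG.
  author_id=1: AVG(year) = 1997.0
  author_id=2: AVG(year) = 2003.0
  author_id=3: AVG(year) = 1982.0
  author_id=4: AVG(year) = 1970.5
  author_id=5: AVG(year) = 1991.0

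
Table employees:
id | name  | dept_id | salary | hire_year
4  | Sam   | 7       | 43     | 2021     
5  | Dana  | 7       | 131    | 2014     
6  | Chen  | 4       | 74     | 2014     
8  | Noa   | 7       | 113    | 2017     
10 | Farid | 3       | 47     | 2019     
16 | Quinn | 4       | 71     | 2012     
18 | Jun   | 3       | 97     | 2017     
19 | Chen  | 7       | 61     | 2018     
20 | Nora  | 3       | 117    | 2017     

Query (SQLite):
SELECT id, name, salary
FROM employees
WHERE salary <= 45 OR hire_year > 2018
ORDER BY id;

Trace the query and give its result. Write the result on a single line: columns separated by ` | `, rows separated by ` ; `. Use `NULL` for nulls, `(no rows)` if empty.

salary <= 45: ids {4}
hire_year > 2018: ids {4, 10}
Combine with OR.

4 | Sam | 43 ; 10 | Farid | 47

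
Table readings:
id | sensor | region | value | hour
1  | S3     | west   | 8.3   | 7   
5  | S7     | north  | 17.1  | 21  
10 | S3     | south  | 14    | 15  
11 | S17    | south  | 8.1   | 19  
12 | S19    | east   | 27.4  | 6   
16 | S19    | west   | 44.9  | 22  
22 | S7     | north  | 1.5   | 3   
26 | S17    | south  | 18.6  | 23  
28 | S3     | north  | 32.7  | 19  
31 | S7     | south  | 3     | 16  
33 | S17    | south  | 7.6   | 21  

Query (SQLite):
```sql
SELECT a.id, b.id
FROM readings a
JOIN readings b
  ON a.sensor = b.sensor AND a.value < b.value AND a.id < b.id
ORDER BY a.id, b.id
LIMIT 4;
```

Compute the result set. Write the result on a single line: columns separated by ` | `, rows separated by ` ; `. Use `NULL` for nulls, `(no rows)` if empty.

1 | 10 ; 1 | 28 ; 10 | 28 ; 11 | 26

Pairs (a,b) with same sensor, a.value < b.value, a.id < b.id.
sensor groups: S17:{11,26,33} S19:{12,16} S3:{1,10,28} S7:{5,22,31}
Ordered by (a.id, b.id); first 4.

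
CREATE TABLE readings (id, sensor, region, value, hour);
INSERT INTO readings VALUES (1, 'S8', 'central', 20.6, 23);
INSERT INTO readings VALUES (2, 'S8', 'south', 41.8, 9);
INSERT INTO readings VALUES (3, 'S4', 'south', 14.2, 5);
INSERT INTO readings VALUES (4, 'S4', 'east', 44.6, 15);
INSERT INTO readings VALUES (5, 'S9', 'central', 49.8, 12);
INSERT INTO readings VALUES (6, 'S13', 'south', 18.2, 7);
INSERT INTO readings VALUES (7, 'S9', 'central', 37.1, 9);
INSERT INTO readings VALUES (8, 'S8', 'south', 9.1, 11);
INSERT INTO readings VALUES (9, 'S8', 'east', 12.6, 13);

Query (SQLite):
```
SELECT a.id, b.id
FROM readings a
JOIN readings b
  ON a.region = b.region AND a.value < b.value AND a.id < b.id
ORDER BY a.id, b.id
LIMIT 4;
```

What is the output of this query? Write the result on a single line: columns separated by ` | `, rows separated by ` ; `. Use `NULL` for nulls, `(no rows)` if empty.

1 | 5 ; 1 | 7 ; 3 | 6

Pairs (a,b) with same region, a.value < b.value, a.id < b.id.
region groups: central:{1,5,7} east:{4,9} south:{2,3,6,8}
Ordered by (a.id, b.id); first 4.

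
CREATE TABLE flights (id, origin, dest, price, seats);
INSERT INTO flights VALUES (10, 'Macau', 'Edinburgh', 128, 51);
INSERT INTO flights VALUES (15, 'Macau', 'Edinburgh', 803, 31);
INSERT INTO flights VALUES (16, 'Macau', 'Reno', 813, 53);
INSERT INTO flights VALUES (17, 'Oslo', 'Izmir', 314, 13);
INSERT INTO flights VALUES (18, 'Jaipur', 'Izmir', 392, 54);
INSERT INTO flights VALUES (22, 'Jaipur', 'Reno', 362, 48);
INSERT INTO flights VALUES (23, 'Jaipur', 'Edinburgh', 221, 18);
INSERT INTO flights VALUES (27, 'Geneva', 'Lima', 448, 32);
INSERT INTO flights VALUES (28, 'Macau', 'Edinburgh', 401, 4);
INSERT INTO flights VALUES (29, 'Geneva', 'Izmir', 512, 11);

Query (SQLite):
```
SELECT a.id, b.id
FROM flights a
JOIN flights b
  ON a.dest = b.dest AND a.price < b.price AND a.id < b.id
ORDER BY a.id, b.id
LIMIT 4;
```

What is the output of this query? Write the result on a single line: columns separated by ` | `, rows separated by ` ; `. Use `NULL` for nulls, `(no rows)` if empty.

10 | 15 ; 10 | 23 ; 10 | 28 ; 17 | 18

Pairs (a,b) with same dest, a.price < b.price, a.id < b.id.
dest groups: Edinburgh:{10,15,23,28} Izmir:{17,18,29} Lima:{27} Reno:{16,22}
Ordered by (a.id, b.id); first 4.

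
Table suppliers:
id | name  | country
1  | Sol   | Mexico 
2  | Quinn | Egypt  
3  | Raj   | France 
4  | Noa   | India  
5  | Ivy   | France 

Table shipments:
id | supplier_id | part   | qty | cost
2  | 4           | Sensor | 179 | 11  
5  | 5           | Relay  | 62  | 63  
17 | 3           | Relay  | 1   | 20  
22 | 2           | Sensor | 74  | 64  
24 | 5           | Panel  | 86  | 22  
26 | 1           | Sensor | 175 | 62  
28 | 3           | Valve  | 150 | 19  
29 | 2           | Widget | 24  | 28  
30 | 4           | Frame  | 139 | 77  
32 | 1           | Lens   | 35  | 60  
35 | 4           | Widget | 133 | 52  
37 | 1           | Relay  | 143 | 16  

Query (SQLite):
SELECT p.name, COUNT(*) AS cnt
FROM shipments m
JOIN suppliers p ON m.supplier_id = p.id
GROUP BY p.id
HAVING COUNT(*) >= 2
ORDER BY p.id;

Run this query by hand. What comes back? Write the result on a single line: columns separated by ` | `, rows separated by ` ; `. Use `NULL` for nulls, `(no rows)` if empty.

Sol | 3 ; Quinn | 2 ; Raj | 2 ; Noa | 3 ; Ivy | 2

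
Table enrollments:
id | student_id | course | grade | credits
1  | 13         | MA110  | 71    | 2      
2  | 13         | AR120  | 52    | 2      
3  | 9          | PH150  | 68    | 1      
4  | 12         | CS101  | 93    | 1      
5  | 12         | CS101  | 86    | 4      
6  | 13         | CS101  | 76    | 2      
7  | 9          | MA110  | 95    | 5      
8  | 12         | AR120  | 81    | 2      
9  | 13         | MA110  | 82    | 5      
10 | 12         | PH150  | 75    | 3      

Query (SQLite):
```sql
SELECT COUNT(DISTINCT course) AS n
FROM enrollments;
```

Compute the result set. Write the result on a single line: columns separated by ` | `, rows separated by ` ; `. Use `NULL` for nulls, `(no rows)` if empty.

4

Count distinct non-NULL course values.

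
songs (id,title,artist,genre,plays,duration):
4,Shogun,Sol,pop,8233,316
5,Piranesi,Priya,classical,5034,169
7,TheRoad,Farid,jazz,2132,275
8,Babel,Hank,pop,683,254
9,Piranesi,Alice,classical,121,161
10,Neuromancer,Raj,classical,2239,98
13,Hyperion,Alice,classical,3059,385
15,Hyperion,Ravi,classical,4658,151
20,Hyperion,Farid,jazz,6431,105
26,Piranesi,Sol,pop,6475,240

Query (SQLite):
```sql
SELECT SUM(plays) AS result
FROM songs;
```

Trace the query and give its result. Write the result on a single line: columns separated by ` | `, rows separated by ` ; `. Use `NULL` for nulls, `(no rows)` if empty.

All plays values: [8233, 5034, 2132, 683, 121, 2239, 3059, 4658, 6431, 6475].
SUM of non-NULL values = 39065.

39065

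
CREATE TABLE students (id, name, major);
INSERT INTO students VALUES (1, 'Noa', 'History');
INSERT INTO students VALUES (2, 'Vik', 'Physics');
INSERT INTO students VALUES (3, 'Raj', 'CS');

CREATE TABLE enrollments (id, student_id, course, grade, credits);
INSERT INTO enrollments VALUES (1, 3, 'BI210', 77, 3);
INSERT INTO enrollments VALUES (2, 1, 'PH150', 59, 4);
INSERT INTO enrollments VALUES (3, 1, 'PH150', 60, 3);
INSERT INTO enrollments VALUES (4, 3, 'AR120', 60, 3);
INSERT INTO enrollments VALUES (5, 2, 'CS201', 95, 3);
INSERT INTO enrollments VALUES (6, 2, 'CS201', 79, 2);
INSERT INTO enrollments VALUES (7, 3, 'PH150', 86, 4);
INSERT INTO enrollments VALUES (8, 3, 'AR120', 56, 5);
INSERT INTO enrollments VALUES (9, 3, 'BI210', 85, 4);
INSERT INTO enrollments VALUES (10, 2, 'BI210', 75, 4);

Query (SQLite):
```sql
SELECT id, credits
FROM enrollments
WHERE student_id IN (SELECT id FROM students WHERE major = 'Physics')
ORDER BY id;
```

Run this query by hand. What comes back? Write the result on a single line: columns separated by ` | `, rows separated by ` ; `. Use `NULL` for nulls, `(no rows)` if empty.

Inner query: students.id where major = 'Physics'.
Outer: keep enrollments rows whose student_id is in that set.
Inner query → {2}

5 | 3 ; 6 | 2 ; 10 | 4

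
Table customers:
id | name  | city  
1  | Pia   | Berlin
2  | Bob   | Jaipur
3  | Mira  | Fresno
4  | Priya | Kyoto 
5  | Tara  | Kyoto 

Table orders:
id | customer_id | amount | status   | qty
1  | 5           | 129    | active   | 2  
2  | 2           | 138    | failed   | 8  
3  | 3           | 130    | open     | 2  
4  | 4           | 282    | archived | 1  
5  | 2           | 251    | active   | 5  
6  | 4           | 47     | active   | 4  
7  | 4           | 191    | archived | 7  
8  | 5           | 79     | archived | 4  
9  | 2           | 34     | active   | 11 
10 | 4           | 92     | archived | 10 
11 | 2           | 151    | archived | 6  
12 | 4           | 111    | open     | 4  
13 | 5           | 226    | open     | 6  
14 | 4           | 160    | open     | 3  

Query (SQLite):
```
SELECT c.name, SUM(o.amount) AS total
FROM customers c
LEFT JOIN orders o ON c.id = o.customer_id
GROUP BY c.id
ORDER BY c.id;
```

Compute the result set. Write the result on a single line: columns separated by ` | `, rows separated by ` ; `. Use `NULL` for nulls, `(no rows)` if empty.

Pia | NULL ; Bob | 574 ; Mira | 130 ; Priya | 883 ; Tara | 434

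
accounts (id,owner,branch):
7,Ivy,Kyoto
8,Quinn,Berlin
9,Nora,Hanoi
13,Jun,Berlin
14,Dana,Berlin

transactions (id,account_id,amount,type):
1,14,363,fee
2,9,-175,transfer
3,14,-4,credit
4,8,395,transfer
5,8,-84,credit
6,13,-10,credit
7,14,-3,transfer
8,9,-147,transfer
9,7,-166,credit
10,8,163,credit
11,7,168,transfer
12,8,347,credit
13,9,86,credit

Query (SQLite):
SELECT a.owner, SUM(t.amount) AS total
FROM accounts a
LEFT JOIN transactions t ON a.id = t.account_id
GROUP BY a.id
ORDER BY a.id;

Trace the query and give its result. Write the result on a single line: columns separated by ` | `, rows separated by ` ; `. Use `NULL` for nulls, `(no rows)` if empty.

LEFT JOIN keeps every accounts row; unmatched ones get NULL for transactions columns.
Group by accounts.id and compute SUM(t.amount). SUM over an all-NULL group is NULL.
  7: ids {9, 11} → SUM(t.amount)=2
  8: ids {4, 5, 10, 12} → SUM(t.amount)=821
  9: ids {2, 8, 13} → SUM(t.amount)=-236
  13: ids {6} → SUM(t.amount)=-10
  14: ids {1, 3, 7} → SUM(t.amount)=356

Ivy | 2 ; Quinn | 821 ; Nora | -236 ; Jun | -10 ; Dana | 356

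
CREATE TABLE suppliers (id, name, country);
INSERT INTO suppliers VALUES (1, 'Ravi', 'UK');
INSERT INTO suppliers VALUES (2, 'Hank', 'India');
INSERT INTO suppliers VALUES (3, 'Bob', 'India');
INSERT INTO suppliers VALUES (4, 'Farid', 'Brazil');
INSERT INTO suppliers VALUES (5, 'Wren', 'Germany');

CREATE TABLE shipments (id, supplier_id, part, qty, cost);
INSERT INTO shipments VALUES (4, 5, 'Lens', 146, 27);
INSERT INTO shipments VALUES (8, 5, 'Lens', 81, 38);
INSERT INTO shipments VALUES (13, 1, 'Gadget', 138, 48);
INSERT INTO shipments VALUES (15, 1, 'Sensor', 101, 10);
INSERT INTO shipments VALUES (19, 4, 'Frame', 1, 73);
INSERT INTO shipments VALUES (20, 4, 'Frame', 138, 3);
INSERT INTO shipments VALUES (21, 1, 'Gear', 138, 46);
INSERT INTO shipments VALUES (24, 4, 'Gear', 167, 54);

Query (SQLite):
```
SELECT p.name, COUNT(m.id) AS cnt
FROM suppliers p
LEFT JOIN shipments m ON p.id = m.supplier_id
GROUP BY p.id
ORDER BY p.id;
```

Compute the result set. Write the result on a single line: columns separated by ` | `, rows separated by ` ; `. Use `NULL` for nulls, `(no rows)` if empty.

Ravi | 3 ; Hank | 0 ; Bob | 0 ; Farid | 3 ; Wren | 2

LEFT JOIN keeps every suppliers row; unmatched ones get NULL for shipments columns.
Group by suppliers.id and compute COUNT(m.id). COUNT(col) of an all-NULL group is 0.
  1: ids {13, 15, 21} → COUNT(m.id)=3
  2: ids {—} → COUNT(m.id)=0
  3: ids {—} → COUNT(m.id)=0
  4: ids {19, 20, 24} → COUNT(m.id)=3
  5: ids {4, 8} → COUNT(m.id)=2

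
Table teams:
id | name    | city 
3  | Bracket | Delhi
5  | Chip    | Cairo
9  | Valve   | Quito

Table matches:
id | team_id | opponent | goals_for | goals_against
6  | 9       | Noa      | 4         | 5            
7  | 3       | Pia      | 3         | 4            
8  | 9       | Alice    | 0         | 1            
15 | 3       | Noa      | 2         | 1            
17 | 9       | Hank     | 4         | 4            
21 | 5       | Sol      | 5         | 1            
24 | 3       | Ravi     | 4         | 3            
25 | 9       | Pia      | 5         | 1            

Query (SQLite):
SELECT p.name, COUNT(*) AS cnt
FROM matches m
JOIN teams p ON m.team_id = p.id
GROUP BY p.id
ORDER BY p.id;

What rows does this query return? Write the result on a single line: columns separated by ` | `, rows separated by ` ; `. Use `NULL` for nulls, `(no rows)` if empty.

Join each matches row to its teams via team_id.
Group joined rows by teams.id; compute COUNT(*) per group.
  3: ids {7, 15, 24} → COUNT(*)=3
  5: ids {21} → COUNT(*)=1
  9: ids {6, 8, 17, 25} → COUNT(*)=4

Bracket | 3 ; Chip | 1 ; Valve | 4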